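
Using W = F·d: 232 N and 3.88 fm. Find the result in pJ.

0.90016 pJ

232 × 3.88 × 10⁻¹⁵ = 900.16 × 10⁻¹⁵ J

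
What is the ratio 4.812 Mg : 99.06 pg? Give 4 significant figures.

(4.812e6) / (99.06e-12) = 0.048577e18

48580000000000000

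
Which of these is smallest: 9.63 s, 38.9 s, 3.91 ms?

9.63 s = 9.63 s
38.9 s = 38.9 s
3.91 ms = 0.00391 s

3.91 ms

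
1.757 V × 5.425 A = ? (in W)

1.757 × 5.425 = 9.531725 W

9.531725 W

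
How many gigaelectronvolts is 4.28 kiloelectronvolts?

0.00000428 gigaelectronvolts

kilo = 1e3, giga = 1e9; factor is 1e-6.
4.28 × 1e-6 = 0.00000428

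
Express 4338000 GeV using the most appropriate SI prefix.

4.338 PeV

= 4.338e15 eV; 1e15 is peta.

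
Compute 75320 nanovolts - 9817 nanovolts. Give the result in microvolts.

65.503 microvolts

In microvolts:
  75320 nanovolts = 75320 × 10⁻³ microvolts = 75.32
  9817 nanovolts = 9817 × 10⁻³ microvolts = 9.817
Difference: 75.32 - 9.817 = 65.503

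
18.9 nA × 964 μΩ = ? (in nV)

18.9 × 10^-9 × 964 × 10^-6 = 18219.6 × 10^-15 V

0.0182196 nV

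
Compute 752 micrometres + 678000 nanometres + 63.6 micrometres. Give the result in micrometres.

1493.6 micrometres

In micrometres:
  752 micrometres → 752
  678000 nanometres = 678000e-3 micrometres = 678
  63.6 micrometres → 63.6
Sum: 752 + 678 + 63.6 = 1493.6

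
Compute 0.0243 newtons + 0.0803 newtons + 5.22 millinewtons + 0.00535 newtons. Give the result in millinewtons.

In millinewtons:
  0.0243 newtons = 0.0243 × 10³ millinewtons = 24.3
  0.0803 newtons = 0.0803 × 10³ millinewtons = 80.3
  5.22 millinewtons → 5.22
  0.00535 newtons = 0.00535 × 10³ millinewtons = 5.35
Sum: 24.3 + 80.3 + 5.22 + 5.35 = 115.17

115.17 millinewtons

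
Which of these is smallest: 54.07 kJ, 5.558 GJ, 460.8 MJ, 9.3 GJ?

54.07 kJ

54.07 kJ = 54070 J
5.558 GJ = 5558000000 J
460.8 MJ = 460800000 J
9.3 GJ = 9300000000 J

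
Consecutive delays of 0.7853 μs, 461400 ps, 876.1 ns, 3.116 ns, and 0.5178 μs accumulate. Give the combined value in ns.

2643.716 ns

In ns:
  0.7853 μs = 0.7853 × 10³ ns = 785.3
  461400 ps = 461400 × 10⁻³ ns = 461.4
  876.1 ns → 876.1
  3.116 ns → 3.116
  0.5178 μs = 0.5178 × 10³ ns = 517.8
Sum: 785.3 + 461.4 + 876.1 + 3.116 + 517.8 = 2643.716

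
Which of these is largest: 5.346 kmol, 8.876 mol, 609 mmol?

5.346 kmol = 5346 mol
8.876 mol = 8.876 mol
609 mmol = 0.609 mol

5.346 kmol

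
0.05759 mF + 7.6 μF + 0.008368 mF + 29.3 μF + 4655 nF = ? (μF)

107.513 μF

In μF:
  0.05759 mF = 0.05759 × 10^3 μF = 57.59
  7.6 μF → 7.6
  0.008368 mF = 0.008368 × 10^3 μF = 8.368
  29.3 μF → 29.3
  4655 nF = 4655 × 10^-3 μF = 4.655
Sum: 57.59 + 7.6 + 8.368 + 29.3 + 4.655 = 107.513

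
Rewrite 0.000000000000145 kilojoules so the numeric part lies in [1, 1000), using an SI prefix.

145 picojoules

= 145e-12 joules; 1e-12 is pico.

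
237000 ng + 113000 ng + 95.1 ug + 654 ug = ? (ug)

1099.1 ug

In ug:
  237000 ng = 237000 × 10^-3 ug = 237
  113000 ng = 113000 × 10^-3 ug = 113
  95.1 ug → 95.1
  654 ug → 654
Sum: 237 + 113 + 95.1 + 654 = 1099.1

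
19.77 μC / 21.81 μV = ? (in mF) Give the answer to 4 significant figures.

(19.77 × 10⁻⁶) / (21.81 × 10⁻⁶) = 0.906465 F

906.5 mF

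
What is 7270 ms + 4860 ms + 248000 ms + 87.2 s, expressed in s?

347.33 s

In s:
  7270 ms = 7270 × 10^-3 s = 7.27
  4860 ms = 4860 × 10^-3 s = 4.86
  248000 ms = 248000 × 10^-3 s = 248
  87.2 s → 87.2
Sum: 7.27 + 4.86 + 248 + 87.2 = 347.33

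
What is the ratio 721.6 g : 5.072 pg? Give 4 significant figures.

(721.6) / (5.072 × 10⁻¹²) = 142.27 × 10¹²

142300000000000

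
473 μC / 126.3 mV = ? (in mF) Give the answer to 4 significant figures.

3.745 mF

(473 × 10⁻⁶) / (126.3 × 10⁻³) = 3.74505 × 10⁻³ F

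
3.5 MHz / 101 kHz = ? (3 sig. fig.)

34.7

(3.5 × 10^6) / (101 × 10^3) = 0.03465 × 10^3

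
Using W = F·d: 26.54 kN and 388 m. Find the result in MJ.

26.54 × 10^3 × 388 = 10297.52 × 10^3 J

10.29752 MJ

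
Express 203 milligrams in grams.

0.203 grams

milli = 1e-3, (no prefix) = 1e0; factor is 1e-3.
203 × 1e-3 = 0.203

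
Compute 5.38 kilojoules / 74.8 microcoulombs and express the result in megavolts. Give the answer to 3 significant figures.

71.9 megavolts

(5.38e3) / (74.8e-6) = 0.071925e9 V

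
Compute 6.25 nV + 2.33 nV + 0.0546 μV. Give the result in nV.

63.18 nV

In nV:
  6.25 nV → 6.25
  2.33 nV → 2.33
  0.0546 μV = 0.0546 × 10³ nV = 54.6
Sum: 6.25 + 2.33 + 54.6 = 63.18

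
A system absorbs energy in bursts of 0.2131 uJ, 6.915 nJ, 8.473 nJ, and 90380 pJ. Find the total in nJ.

In nJ:
  0.2131 uJ = 0.2131 × 10³ nJ = 213.1
  6.915 nJ → 6.915
  8.473 nJ → 8.473
  90380 pJ = 90380 × 10⁻³ nJ = 90.38
Sum: 213.1 + 6.915 + 8.473 + 90.38 = 318.868

318.868 nJ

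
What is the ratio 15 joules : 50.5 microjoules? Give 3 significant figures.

297000

(15) / (50.5 × 10⁻⁶) = 0.297 × 10⁶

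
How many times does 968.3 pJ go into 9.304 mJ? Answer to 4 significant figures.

(9.304e-3) / (968.3e-12) = 0.0096086e9

9609000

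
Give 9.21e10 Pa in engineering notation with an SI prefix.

= 92.1e9 Pa; 1e9 is giga.

92.1 GPa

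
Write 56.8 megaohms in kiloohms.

56800 kiloohms

mega = 1e6, kilo = 1e3; factor is 1e3.
56.8 × 1e3 = 56800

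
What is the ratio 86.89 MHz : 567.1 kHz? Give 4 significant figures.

153.2

(86.89e6) / (567.1e3) = 0.15322e3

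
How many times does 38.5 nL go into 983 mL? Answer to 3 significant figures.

(983e-3) / (38.5e-9) = 25.53e6

25500000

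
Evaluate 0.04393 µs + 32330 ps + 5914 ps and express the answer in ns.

82.174 ns

In ns:
  0.04393 µs = 0.04393 × 10³ ns = 43.93
  32330 ps = 32330 × 10⁻³ ns = 32.33
  5914 ps = 5914 × 10⁻³ ns = 5.914
Sum: 43.93 + 32.33 + 5.914 = 82.174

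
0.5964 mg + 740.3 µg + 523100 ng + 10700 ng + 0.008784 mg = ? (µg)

1879.284 µg

In µg:
  0.5964 mg = 0.5964e3 µg = 596.4
  740.3 µg → 740.3
  523100 ng = 523100e-3 µg = 523.1
  10700 ng = 10700e-3 µg = 10.7
  0.008784 mg = 0.008784e3 µg = 8.784
Sum: 596.4 + 740.3 + 523.1 + 10.7 + 8.784 = 1879.284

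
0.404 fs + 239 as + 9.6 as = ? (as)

In as:
  0.404 fs = 0.404 × 10³ as = 404
  239 as → 239
  9.6 as → 9.6
Sum: 404 + 239 + 9.6 = 652.6

652.6 as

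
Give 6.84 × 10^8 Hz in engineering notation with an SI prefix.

= 684 × 10^6 Hz; 10^6 is mega.

684 MHz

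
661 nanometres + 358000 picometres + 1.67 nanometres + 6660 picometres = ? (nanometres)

In nanometres:
  661 nanometres → 661
  358000 picometres = 358000 × 10⁻³ nanometres = 358
  1.67 nanometres → 1.67
  6660 picometres = 6660 × 10⁻³ nanometres = 6.66
Sum: 661 + 358 + 1.67 + 6.66 = 1027.33

1027.33 nanometres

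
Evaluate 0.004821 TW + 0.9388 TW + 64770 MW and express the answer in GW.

1008.391 GW

In GW:
  0.004821 TW = 0.004821 × 10³ GW = 4.821
  0.9388 TW = 0.9388 × 10³ GW = 938.8
  64770 MW = 64770 × 10⁻³ GW = 64.77
Sum: 4.821 + 938.8 + 64.77 = 1008.391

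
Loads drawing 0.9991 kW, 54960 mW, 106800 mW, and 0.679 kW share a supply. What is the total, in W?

1839.86 W

In W:
  0.9991 kW = 0.9991 × 10^3 W = 999.1
  54960 mW = 54960 × 10^-3 W = 54.96
  106800 mW = 106800 × 10^-3 W = 106.8
  0.679 kW = 0.679 × 10^3 W = 679
Sum: 999.1 + 54.96 + 106.8 + 679 = 1839.86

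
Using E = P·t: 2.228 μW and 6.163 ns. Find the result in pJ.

0.013731164 pJ

2.228 × 10⁻⁶ × 6.163 × 10⁻⁹ = 13.731164 × 10⁻¹⁵ J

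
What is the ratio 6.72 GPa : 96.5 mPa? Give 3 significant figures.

(6.72 × 10^9) / (96.5 × 10^-3) = 0.06964 × 10^12

69600000000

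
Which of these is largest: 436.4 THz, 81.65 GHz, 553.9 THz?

553.9 THz

436.4 THz = 436400000000000 Hz
81.65 GHz = 81650000000 Hz
553.9 THz = 553900000000000 Hz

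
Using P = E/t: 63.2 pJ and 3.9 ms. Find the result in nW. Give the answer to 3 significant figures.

(63.2e-12) / (3.9e-3) = 16.205e-9 W

16.2 nW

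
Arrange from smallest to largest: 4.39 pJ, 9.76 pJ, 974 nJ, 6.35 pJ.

4.39 pJ < 6.35 pJ < 9.76 pJ < 974 nJ

4.39 pJ = 0.00000000000439 J
9.76 pJ = 0.00000000000976 J
974 nJ = 0.000000974 J
6.35 pJ = 0.00000000000635 J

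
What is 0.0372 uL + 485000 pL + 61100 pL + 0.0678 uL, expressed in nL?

In nL:
  0.0372 uL = 0.0372 × 10^3 nL = 37.2
  485000 pL = 485000 × 10^-3 nL = 485
  61100 pL = 61100 × 10^-3 nL = 61.1
  0.0678 uL = 0.0678 × 10^3 nL = 67.8
Sum: 37.2 + 485 + 61.1 + 67.8 = 651.1

651.1 nL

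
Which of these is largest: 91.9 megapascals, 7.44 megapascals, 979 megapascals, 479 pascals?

979 megapascals

91.9 megapascals = 91900000 pascals
7.44 megapascals = 7440000 pascals
979 megapascals = 979000000 pascals
479 pascals = 479 pascals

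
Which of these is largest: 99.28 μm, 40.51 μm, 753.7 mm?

753.7 mm

99.28 μm = 0.00009928 m
40.51 μm = 0.00004051 m
753.7 mm = 0.7537 m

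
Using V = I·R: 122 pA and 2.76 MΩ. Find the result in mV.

0.33672 mV

122 × 10⁻¹² × 2.76 × 10⁶ = 336.72 × 10⁻⁶ V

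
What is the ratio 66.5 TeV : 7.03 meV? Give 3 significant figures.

(66.5 × 10¹²) / (7.03 × 10⁻³) = 9.459 × 10¹⁵

9460000000000000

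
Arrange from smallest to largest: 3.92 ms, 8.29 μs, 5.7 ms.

8.29 μs < 3.92 ms < 5.7 ms

3.92 ms = 0.00392 s
8.29 μs = 0.00000829 s
5.7 ms = 0.0057 s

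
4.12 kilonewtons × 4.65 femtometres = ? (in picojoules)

19.158 picojoules

4.12e3 × 4.65e-15 = 19.158e-12 J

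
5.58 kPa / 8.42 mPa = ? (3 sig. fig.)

663000

(5.58 × 10^3) / (8.42 × 10^-3) = 0.6627 × 10^6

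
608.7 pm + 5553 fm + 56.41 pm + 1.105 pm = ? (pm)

In pm:
  608.7 pm → 608.7
  5553 fm = 5553 × 10^-3 pm = 5.553
  56.41 pm → 56.41
  1.105 pm → 1.105
Sum: 608.7 + 5.553 + 56.41 + 1.105 = 671.768

671.768 pm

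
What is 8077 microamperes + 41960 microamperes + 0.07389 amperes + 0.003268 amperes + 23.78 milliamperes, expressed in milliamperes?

In milliamperes:
  8077 microamperes = 8077 × 10⁻³ milliamperes = 8.077
  41960 microamperes = 41960 × 10⁻³ milliamperes = 41.96
  0.07389 amperes = 0.07389 × 10³ milliamperes = 73.89
  0.003268 amperes = 0.003268 × 10³ milliamperes = 3.268
  23.78 milliamperes → 23.78
Sum: 8.077 + 41.96 + 73.89 + 3.268 + 23.78 = 150.975

150.975 milliamperes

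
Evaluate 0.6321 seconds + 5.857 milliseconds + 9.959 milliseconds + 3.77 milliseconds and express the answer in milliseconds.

651.686 milliseconds

In milliseconds:
  0.6321 seconds = 0.6321 × 10³ milliseconds = 632.1
  5.857 milliseconds → 5.857
  9.959 milliseconds → 9.959
  3.77 milliseconds → 3.77
Sum: 632.1 + 5.857 + 9.959 + 3.77 = 651.686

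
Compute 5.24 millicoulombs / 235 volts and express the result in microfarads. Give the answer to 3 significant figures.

(5.24 × 10^-3) / (235) = 0.022298 × 10^-3 F

22.3 microfarads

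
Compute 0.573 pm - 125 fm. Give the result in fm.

In fm:
  0.573 pm = 0.573 × 10³ fm = 573
  125 fm → 125
Difference: 573 - 125 = 448

448 fm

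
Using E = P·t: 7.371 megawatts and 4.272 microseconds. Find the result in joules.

31.488912 joules

7.371 × 10^6 × 4.272 × 10^-6 = 31.488912 J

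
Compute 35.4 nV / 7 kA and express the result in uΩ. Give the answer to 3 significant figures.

0.00000506 uΩ

(35.4 × 10⁻⁹) / (7 × 10³) = 5.0571 × 10⁻¹² Ω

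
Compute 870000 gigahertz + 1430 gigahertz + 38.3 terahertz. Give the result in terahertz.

In terahertz:
  870000 gigahertz = 870000e-3 terahertz = 870
  1430 gigahertz = 1430e-3 terahertz = 1.43
  38.3 terahertz → 38.3
Sum: 870 + 1.43 + 38.3 = 909.73

909.73 terahertz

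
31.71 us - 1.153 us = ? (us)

30.557 us

In us:
  31.71 us → 31.71
  1.153 us → 1.153
Difference: 31.71 - 1.153 = 30.557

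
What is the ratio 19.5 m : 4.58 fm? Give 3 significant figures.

(19.5) / (4.58 × 10^-15) = 4.258 × 10^15

4260000000000000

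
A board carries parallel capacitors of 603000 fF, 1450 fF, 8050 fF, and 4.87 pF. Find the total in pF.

617.37 pF

In pF:
  603000 fF = 603000 × 10⁻³ pF = 603
  1450 fF = 1450 × 10⁻³ pF = 1.45
  8050 fF = 8050 × 10⁻³ pF = 8.05
  4.87 pF → 4.87
Sum: 603 + 1.45 + 8.05 + 4.87 = 617.37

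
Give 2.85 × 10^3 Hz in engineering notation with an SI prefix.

2.85 kHz

= 2.85 × 10^3 Hz; 10^3 is kilo.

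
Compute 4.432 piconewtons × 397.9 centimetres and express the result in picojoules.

17.634928 picojoules

4.432e-12 × 397.9e-2 = 1763.4928e-14 J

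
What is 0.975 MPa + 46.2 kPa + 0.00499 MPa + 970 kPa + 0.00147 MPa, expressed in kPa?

1997.66 kPa

In kPa:
  0.975 MPa = 0.975 × 10^3 kPa = 975
  46.2 kPa → 46.2
  0.00499 MPa = 0.00499 × 10^3 kPa = 4.99
  970 kPa → 970
  0.00147 MPa = 0.00147 × 10^3 kPa = 1.47
Sum: 975 + 46.2 + 4.99 + 970 + 1.47 = 1997.66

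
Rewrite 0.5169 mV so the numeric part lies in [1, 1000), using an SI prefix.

= 516.9e-6 V; 1e-6 is micro.

516.9 uV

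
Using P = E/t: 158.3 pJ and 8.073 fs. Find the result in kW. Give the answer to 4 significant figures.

(158.3 × 10⁻¹²) / (8.073 × 10⁻¹⁵) = 19.6086 × 10³ W

19.61 kW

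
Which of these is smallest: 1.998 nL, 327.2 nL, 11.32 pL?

1.998 nL = 0.000000001998 L
327.2 nL = 0.0000003272 L
11.32 pL = 0.00000000001132 L

11.32 pL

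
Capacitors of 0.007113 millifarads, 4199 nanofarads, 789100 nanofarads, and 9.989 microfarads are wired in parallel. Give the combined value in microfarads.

In microfarads:
  0.007113 millifarads = 0.007113 × 10³ microfarads = 7.113
  4199 nanofarads = 4199 × 10⁻³ microfarads = 4.199
  789100 nanofarads = 789100 × 10⁻³ microfarads = 789.1
  9.989 microfarads → 9.989
Sum: 7.113 + 4.199 + 789.1 + 9.989 = 810.401

810.401 microfarads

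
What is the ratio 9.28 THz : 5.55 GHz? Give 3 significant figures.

1670

(9.28e12) / (5.55e9) = 1.672e3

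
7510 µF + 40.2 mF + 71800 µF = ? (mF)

119.51 mF

In mF:
  7510 µF = 7510 × 10^-3 mF = 7.51
  40.2 mF → 40.2
  71800 µF = 71800 × 10^-3 mF = 71.8
Sum: 7.51 + 40.2 + 71.8 = 119.51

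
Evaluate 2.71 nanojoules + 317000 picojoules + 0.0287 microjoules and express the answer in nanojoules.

In nanojoules:
  2.71 nanojoules → 2.71
  317000 picojoules = 317000 × 10⁻³ nanojoules = 317
  0.0287 microjoules = 0.0287 × 10³ nanojoules = 28.7
Sum: 2.71 + 317 + 28.7 = 348.41

348.41 nanojoules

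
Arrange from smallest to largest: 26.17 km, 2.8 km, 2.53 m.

2.53 m < 2.8 km < 26.17 km

26.17 km = 26170 m
2.8 km = 2800 m
2.53 m = 2.53 m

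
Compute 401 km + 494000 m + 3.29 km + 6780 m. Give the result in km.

905.07 km

In km:
  401 km → 401
  494000 m = 494000 × 10^-3 km = 494
  3.29 km → 3.29
  6780 m = 6780 × 10^-3 km = 6.78
Sum: 401 + 494 + 3.29 + 6.78 = 905.07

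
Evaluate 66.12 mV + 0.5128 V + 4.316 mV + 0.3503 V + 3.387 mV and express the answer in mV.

In mV:
  66.12 mV → 66.12
  0.5128 V = 0.5128 × 10³ mV = 512.8
  4.316 mV → 4.316
  0.3503 V = 0.3503 × 10³ mV = 350.3
  3.387 mV → 3.387
Sum: 66.12 + 512.8 + 4.316 + 350.3 + 3.387 = 936.923

936.923 mV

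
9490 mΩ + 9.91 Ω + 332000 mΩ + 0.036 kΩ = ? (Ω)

387.4 Ω

In Ω:
  9490 mΩ = 9490e-3 Ω = 9.49
  9.91 Ω → 9.91
  332000 mΩ = 332000e-3 Ω = 332
  0.036 kΩ = 0.036e3 Ω = 36
Sum: 9.49 + 9.91 + 332 + 36 = 387.4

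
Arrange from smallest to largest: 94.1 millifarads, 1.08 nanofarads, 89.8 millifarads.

1.08 nanofarads < 89.8 millifarads < 94.1 millifarads

94.1 millifarads = 0.0941 farads
1.08 nanofarads = 0.00000000108 farads
89.8 millifarads = 0.0898 farads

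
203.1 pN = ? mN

0.0000002031 mN

pico = 10^-12, milli = 10^-3; factor is 10^-9.
203.1 × 10^-9 = 0.0000002031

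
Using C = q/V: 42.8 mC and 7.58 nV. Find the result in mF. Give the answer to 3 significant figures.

5650000000 mF

(42.8e-3) / (7.58e-9) = 5.6464e6 F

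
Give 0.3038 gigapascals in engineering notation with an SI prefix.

303.8 megapascals

= 303.8 × 10⁶ pascals; 10⁶ is mega.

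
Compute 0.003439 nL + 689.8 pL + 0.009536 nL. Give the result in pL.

702.775 pL

In pL:
  0.003439 nL = 0.003439 × 10^3 pL = 3.439
  689.8 pL → 689.8
  0.009536 nL = 0.009536 × 10^3 pL = 9.536
Sum: 3.439 + 689.8 + 9.536 = 702.775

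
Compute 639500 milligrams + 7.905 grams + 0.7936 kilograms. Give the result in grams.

1441.005 grams

In grams:
  639500 milligrams = 639500 × 10^-3 grams = 639.5
  7.905 grams → 7.905
  0.7936 kilograms = 0.7936 × 10^3 grams = 793.6
Sum: 639.5 + 7.905 + 793.6 = 1441.005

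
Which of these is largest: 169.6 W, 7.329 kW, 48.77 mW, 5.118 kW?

7.329 kW

169.6 W = 169.6 W
7.329 kW = 7329 W
48.77 mW = 0.04877 W
5.118 kW = 5118 W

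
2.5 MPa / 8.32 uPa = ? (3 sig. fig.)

300000000000

(2.5 × 10^6) / (8.32 × 10^-6) = 0.3005 × 10^12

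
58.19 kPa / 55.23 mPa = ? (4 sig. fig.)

1054000

(58.19 × 10³) / (55.23 × 10⁻³) = 1.0536 × 10⁶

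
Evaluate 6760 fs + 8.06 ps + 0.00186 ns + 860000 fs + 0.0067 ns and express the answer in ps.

883.38 ps

In ps:
  6760 fs = 6760e-3 ps = 6.76
  8.06 ps → 8.06
  0.00186 ns = 0.00186e3 ps = 1.86
  860000 fs = 860000e-3 ps = 860
  0.0067 ns = 0.0067e3 ps = 6.7
Sum: 6.76 + 8.06 + 1.86 + 860 + 6.7 = 883.38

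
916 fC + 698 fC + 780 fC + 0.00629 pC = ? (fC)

2400.29 fC

In fC:
  916 fC → 916
  698 fC → 698
  780 fC → 780
  0.00629 pC = 0.00629e3 fC = 6.29
Sum: 916 + 698 + 780 + 6.29 = 2400.29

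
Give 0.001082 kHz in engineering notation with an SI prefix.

= 1.082 Hz; mantissa already in [1, 1000).

1.082 Hz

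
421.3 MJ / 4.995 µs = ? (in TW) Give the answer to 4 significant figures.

(421.3e6) / (4.995e-6) = 84.3443e12 W

84.34 TW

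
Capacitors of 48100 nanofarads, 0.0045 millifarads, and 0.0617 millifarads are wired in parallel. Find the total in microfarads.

In microfarads:
  48100 nanofarads = 48100 × 10⁻³ microfarads = 48.1
  0.0045 millifarads = 0.0045 × 10³ microfarads = 4.5
  0.0617 millifarads = 0.0617 × 10³ microfarads = 61.7
Sum: 48.1 + 4.5 + 61.7 = 114.3

114.3 microfarads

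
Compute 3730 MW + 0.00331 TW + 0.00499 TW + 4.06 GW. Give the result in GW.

16.09 GW

In GW:
  3730 MW = 3730 × 10⁻³ GW = 3.73
  0.00331 TW = 0.00331 × 10³ GW = 3.31
  0.00499 TW = 0.00499 × 10³ GW = 4.99
  4.06 GW → 4.06
Sum: 3.73 + 3.31 + 4.99 + 4.06 = 16.09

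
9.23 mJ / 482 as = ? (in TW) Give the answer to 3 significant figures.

19.1 TW

(9.23e-3) / (482e-18) = 0.019149e15 W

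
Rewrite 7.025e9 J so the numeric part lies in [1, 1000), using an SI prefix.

= 7.025e9 J; 1e9 is giga.

7.025 GJ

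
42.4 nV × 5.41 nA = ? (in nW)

0.000000229384 nW

42.4 × 10^-9 × 5.41 × 10^-9 = 229.384 × 10^-18 W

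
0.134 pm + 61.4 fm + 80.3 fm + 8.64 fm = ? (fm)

284.34 fm

In fm:
  0.134 pm = 0.134e3 fm = 134
  61.4 fm → 61.4
  80.3 fm → 80.3
  8.64 fm → 8.64
Sum: 134 + 61.4 + 80.3 + 8.64 = 284.34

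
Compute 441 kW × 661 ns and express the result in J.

441 × 10³ × 661 × 10⁻⁹ = 291501 × 10⁻⁶ J

0.291501 J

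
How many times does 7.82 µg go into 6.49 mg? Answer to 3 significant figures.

830

(6.49e-3) / (7.82e-6) = 0.8299e3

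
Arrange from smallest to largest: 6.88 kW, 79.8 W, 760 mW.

6.88 kW = 6880 W
79.8 W = 79.8 W
760 mW = 0.76 W

760 mW < 79.8 W < 6.88 kW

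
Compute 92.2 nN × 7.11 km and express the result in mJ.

0.655542 mJ

92.2e-9 × 7.11e3 = 655.542e-6 J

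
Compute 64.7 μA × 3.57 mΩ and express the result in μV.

64.7 × 10⁻⁶ × 3.57 × 10⁻³ = 230.979 × 10⁻⁹ V

0.230979 μV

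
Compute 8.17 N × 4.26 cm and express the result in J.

0.348042 J

8.17 × 4.26e-2 = 34.8042e-2 J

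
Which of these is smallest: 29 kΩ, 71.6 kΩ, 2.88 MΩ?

29 kΩ

29 kΩ = 29000 Ω
71.6 kΩ = 71600 Ω
2.88 MΩ = 2880000 Ω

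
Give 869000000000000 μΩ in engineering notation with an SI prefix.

= 869e6 Ω; 1e6 is mega.

869 MΩ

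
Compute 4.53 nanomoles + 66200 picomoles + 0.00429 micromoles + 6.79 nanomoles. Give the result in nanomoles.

In nanomoles:
  4.53 nanomoles → 4.53
  66200 picomoles = 66200 × 10⁻³ nanomoles = 66.2
  0.00429 micromoles = 0.00429 × 10³ nanomoles = 4.29
  6.79 nanomoles → 6.79
Sum: 4.53 + 66.2 + 4.29 + 6.79 = 81.81

81.81 nanomoles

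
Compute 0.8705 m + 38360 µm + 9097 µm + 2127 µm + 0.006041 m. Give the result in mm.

In mm:
  0.8705 m = 0.8705e3 mm = 870.5
  38360 µm = 38360e-3 mm = 38.36
  9097 µm = 9097e-3 mm = 9.097
  2127 µm = 2127e-3 mm = 2.127
  0.006041 m = 0.006041e3 mm = 6.041
Sum: 870.5 + 38.36 + 9.097 + 2.127 + 6.041 = 926.125

926.125 mm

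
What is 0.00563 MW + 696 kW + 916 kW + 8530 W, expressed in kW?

In kW:
  0.00563 MW = 0.00563e3 kW = 5.63
  696 kW → 696
  916 kW → 916
  8530 W = 8530e-3 kW = 8.53
Sum: 5.63 + 696 + 916 + 8.53 = 1626.16

1626.16 kW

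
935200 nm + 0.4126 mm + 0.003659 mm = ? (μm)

In μm:
  935200 nm = 935200e-3 μm = 935.2
  0.4126 mm = 0.4126e3 μm = 412.6
  0.003659 mm = 0.003659e3 μm = 3.659
Sum: 935.2 + 412.6 + 3.659 = 1351.459

1351.459 μm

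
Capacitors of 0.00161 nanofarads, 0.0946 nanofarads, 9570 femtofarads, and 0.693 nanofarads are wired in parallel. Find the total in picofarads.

In picofarads:
  0.00161 nanofarads = 0.00161e3 picofarads = 1.61
  0.0946 nanofarads = 0.0946e3 picofarads = 94.6
  9570 femtofarads = 9570e-3 picofarads = 9.57
  0.693 nanofarads = 0.693e3 picofarads = 693
Sum: 1.61 + 94.6 + 9.57 + 693 = 798.78

798.78 picofarads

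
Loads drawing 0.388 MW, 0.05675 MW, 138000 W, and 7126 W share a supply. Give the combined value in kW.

589.876 kW

In kW:
  0.388 MW = 0.388e3 kW = 388
  0.05675 MW = 0.05675e3 kW = 56.75
  138000 W = 138000e-3 kW = 138
  7126 W = 7126e-3 kW = 7.126
Sum: 388 + 56.75 + 138 + 7.126 = 589.876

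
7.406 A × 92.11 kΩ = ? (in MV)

0.68216666 MV

7.406 × 92.11e3 = 682.16666e3 V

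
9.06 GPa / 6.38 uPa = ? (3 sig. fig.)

(9.06e9) / (6.38e-6) = 1.42e15

1420000000000000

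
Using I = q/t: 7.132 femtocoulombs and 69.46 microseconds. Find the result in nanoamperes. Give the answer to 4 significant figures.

0.1027 nanoamperes

(7.132 × 10^-15) / (69.46 × 10^-6) = 0.102678 × 10^-9 A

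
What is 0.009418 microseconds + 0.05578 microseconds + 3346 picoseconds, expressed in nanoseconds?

68.544 nanoseconds

In nanoseconds:
  0.009418 microseconds = 0.009418 × 10³ nanoseconds = 9.418
  0.05578 microseconds = 0.05578 × 10³ nanoseconds = 55.78
  3346 picoseconds = 3346 × 10⁻³ nanoseconds = 3.346
Sum: 9.418 + 55.78 + 3.346 = 68.544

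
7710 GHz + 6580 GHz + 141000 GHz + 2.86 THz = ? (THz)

158.15 THz

In THz:
  7710 GHz = 7710 × 10⁻³ THz = 7.71
  6580 GHz = 6580 × 10⁻³ THz = 6.58
  141000 GHz = 141000 × 10⁻³ THz = 141
  2.86 THz → 2.86
Sum: 7.71 + 6.58 + 141 + 2.86 = 158.15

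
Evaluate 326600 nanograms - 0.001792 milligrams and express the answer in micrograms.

In micrograms:
  326600 nanograms = 326600 × 10^-3 micrograms = 326.6
  0.001792 milligrams = 0.001792 × 10^3 micrograms = 1.792
Difference: 326.6 - 1.792 = 324.808

324.808 micrograms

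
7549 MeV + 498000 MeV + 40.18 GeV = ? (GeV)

In GeV:
  7549 MeV = 7549 × 10⁻³ GeV = 7.549
  498000 MeV = 498000 × 10⁻³ GeV = 498
  40.18 GeV → 40.18
Sum: 7.549 + 498 + 40.18 = 545.729

545.729 GeV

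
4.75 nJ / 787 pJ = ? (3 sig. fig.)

(4.75 × 10^-9) / (787 × 10^-12) = 0.006036 × 10^3

6.04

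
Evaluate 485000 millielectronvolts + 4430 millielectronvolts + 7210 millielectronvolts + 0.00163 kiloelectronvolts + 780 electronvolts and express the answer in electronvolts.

In electronvolts:
  485000 millielectronvolts = 485000 × 10^-3 electronvolts = 485
  4430 millielectronvolts = 4430 × 10^-3 electronvolts = 4.43
  7210 millielectronvolts = 7210 × 10^-3 electronvolts = 7.21
  0.00163 kiloelectronvolts = 0.00163 × 10^3 electronvolts = 1.63
  780 electronvolts → 780
Sum: 485 + 4.43 + 7.21 + 1.63 + 780 = 1278.27

1278.27 electronvolts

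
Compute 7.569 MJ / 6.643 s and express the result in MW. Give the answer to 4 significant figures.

(7.569 × 10^6) / (6.643) = 1.13939 × 10^6 W

1.139 MW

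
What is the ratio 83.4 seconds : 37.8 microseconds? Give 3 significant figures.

2210000

(83.4) / (37.8 × 10⁻⁶) = 2.206 × 10⁶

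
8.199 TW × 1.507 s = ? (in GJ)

12355.893 GJ

8.199e12 × 1.507 = 12.355893e12 J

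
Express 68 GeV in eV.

68000000000 eV

giga = 10⁹, (no prefix) = 10⁰; factor is 10⁹.
68 × 10⁹ = 68000000000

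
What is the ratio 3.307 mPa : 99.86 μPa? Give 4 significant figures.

(3.307e-3) / (99.86e-6) = 0.033116e3

33.12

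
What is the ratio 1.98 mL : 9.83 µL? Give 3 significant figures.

(1.98e-3) / (9.83e-6) = 0.2014e3

201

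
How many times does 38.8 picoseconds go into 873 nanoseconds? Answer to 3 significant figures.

22500

(873e-9) / (38.8e-12) = 22.5e3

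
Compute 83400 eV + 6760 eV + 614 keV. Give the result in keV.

704.16 keV

In keV:
  83400 eV = 83400 × 10^-3 keV = 83.4
  6760 eV = 6760 × 10^-3 keV = 6.76
  614 keV → 614
Sum: 83.4 + 6.76 + 614 = 704.16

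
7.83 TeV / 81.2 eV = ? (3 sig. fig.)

96400000000

(7.83e12) / (81.2) = 0.09643e12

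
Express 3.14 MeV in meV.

mega = 1e6, milli = 1e-3; factor is 1e9.
3.14 × 1e9 = 3140000000

3140000000 meV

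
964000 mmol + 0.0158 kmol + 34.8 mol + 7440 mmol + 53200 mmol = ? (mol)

In mol:
  964000 mmol = 964000e-3 mol = 964
  0.0158 kmol = 0.0158e3 mol = 15.8
  34.8 mol → 34.8
  7440 mmol = 7440e-3 mol = 7.44
  53200 mmol = 53200e-3 mol = 53.2
Sum: 964 + 15.8 + 34.8 + 7.44 + 53.2 = 1075.24

1075.24 mol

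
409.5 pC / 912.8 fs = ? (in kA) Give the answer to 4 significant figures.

0.4486 kA

(409.5 × 10⁻¹²) / (912.8 × 10⁻¹⁵) = 0.44862 × 10³ A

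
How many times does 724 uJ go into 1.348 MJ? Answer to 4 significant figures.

1862000000

(1.348 × 10⁶) / (724 × 10⁻⁶) = 0.0018619 × 10¹²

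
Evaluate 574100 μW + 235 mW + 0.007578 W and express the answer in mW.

816.678 mW

In mW:
  574100 μW = 574100 × 10⁻³ mW = 574.1
  235 mW → 235
  0.007578 W = 0.007578 × 10³ mW = 7.578
Sum: 574.1 + 235 + 7.578 = 816.678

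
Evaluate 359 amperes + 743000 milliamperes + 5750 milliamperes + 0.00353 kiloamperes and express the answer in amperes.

1111.28 amperes

In amperes:
  359 amperes → 359
  743000 milliamperes = 743000 × 10⁻³ amperes = 743
  5750 milliamperes = 5750 × 10⁻³ amperes = 5.75
  0.00353 kiloamperes = 0.00353 × 10³ amperes = 3.53
Sum: 359 + 743 + 5.75 + 3.53 = 1111.28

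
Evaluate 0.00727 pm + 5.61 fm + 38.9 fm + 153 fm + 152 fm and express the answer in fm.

356.78 fm

In fm:
  0.00727 pm = 0.00727e3 fm = 7.27
  5.61 fm → 5.61
  38.9 fm → 38.9
  153 fm → 153
  152 fm → 152
Sum: 7.27 + 5.61 + 38.9 + 153 + 152 = 356.78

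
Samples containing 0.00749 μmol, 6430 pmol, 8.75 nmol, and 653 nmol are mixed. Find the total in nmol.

675.67 nmol

In nmol:
  0.00749 μmol = 0.00749 × 10^3 nmol = 7.49
  6430 pmol = 6430 × 10^-3 nmol = 6.43
  8.75 nmol → 8.75
  653 nmol → 653
Sum: 7.49 + 6.43 + 8.75 + 653 = 675.67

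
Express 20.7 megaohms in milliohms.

20700000000 milliohms

mega = 1e6, milli = 1e-3; factor is 1e9.
20.7 × 1e9 = 20700000000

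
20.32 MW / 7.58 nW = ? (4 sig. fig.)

2681000000000000

(20.32e6) / (7.58e-9) = 2.6807e15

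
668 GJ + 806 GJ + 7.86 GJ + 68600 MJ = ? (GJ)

1550.46 GJ

In GJ:
  668 GJ → 668
  806 GJ → 806
  7.86 GJ → 7.86
  68600 MJ = 68600 × 10^-3 GJ = 68.6
Sum: 668 + 806 + 7.86 + 68.6 = 1550.46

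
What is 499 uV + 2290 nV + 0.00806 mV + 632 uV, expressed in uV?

1141.35 uV

In uV:
  499 uV → 499
  2290 nV = 2290 × 10^-3 uV = 2.29
  0.00806 mV = 0.00806 × 10^3 uV = 8.06
  632 uV → 632
Sum: 499 + 2.29 + 8.06 + 632 = 1141.35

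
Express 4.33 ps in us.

pico = 1e-12, micro = 1e-6; factor is 1e-6.
4.33 × 1e-6 = 0.00000433

0.00000433 us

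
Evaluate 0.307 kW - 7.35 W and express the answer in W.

In W:
  0.307 kW = 0.307 × 10^3 W = 307
  7.35 W → 7.35
Difference: 307 - 7.35 = 299.65

299.65 W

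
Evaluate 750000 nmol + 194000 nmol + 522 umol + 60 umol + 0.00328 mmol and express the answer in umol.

1529.28 umol

In umol:
  750000 nmol = 750000 × 10^-3 umol = 750
  194000 nmol = 194000 × 10^-3 umol = 194
  522 umol → 522
  60 umol → 60
  0.00328 mmol = 0.00328 × 10^3 umol = 3.28
Sum: 750 + 194 + 522 + 60 + 3.28 = 1529.28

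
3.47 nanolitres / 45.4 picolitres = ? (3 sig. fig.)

(3.47 × 10^-9) / (45.4 × 10^-12) = 0.07643 × 10^3

76.4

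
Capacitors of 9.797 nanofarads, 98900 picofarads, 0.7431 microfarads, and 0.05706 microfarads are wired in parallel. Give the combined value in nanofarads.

908.857 nanofarads

In nanofarads:
  9.797 nanofarads → 9.797
  98900 picofarads = 98900e-3 nanofarads = 98.9
  0.7431 microfarads = 0.7431e3 nanofarads = 743.1
  0.05706 microfarads = 0.05706e3 nanofarads = 57.06
Sum: 9.797 + 98.9 + 743.1 + 57.06 = 908.857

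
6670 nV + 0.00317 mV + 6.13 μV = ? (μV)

15.97 μV

In μV:
  6670 nV = 6670 × 10^-3 μV = 6.67
  0.00317 mV = 0.00317 × 10^3 μV = 3.17
  6.13 μV → 6.13
Sum: 6.67 + 3.17 + 6.13 = 15.97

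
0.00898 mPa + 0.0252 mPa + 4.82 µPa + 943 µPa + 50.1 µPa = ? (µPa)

In µPa:
  0.00898 mPa = 0.00898 × 10³ µPa = 8.98
  0.0252 mPa = 0.0252 × 10³ µPa = 25.2
  4.82 µPa → 4.82
  943 µPa → 943
  50.1 µPa → 50.1
Sum: 8.98 + 25.2 + 4.82 + 943 + 50.1 = 1032.1

1032.1 µPa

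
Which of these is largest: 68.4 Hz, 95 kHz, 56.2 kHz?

68.4 Hz = 68.4 Hz
95 kHz = 95000 Hz
56.2 kHz = 56200 Hz

95 kHz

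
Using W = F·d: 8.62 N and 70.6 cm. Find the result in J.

6.08572 J

8.62 × 70.6 × 10^-2 = 608.572 × 10^-2 J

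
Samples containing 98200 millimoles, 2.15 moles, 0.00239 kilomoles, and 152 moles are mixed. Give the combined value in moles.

254.74 moles

In moles:
  98200 millimoles = 98200 × 10^-3 moles = 98.2
  2.15 moles → 2.15
  0.00239 kilomoles = 0.00239 × 10^3 moles = 2.39
  152 moles → 152
Sum: 98.2 + 2.15 + 2.39 + 152 = 254.74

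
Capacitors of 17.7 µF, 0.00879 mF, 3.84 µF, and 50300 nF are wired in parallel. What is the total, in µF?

80.63 µF

In µF:
  17.7 µF → 17.7
  0.00879 mF = 0.00879 × 10^3 µF = 8.79
  3.84 µF → 3.84
  50300 nF = 50300 × 10^-3 µF = 50.3
Sum: 17.7 + 8.79 + 3.84 + 50.3 = 80.63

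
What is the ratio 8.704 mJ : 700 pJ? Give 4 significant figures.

12430000

(8.704 × 10⁻³) / (700 × 10⁻¹²) = 0.012434 × 10⁹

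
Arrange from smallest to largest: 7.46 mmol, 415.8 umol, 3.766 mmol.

7.46 mmol = 0.00746 mol
415.8 umol = 0.0004158 mol
3.766 mmol = 0.003766 mol

415.8 umol < 3.766 mmol < 7.46 mmol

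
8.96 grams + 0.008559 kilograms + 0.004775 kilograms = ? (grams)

In grams:
  8.96 grams → 8.96
  0.008559 kilograms = 0.008559 × 10^3 grams = 8.559
  0.004775 kilograms = 0.004775 × 10^3 grams = 4.775
Sum: 8.96 + 8.559 + 4.775 = 22.294

22.294 grams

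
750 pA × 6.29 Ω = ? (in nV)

750 × 10⁻¹² × 6.29 = 4717.5 × 10⁻¹² V

4.7175 nV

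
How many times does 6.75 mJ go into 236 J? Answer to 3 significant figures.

35000

(236) / (6.75 × 10⁻³) = 34.96 × 10³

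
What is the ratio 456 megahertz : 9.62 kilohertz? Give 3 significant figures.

(456e6) / (9.62e3) = 47.4e3

47400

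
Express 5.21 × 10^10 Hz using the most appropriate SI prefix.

= 52.1 × 10^9 Hz; 10^9 is giga.

52.1 GHz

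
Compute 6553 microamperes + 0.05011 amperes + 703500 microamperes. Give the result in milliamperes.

760.163 milliamperes

In milliamperes:
  6553 microamperes = 6553 × 10^-3 milliamperes = 6.553
  0.05011 amperes = 0.05011 × 10^3 milliamperes = 50.11
  703500 microamperes = 703500 × 10^-3 milliamperes = 703.5
Sum: 6.553 + 50.11 + 703.5 = 760.163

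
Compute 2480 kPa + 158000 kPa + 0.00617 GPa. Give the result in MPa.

166.65 MPa

In MPa:
  2480 kPa = 2480 × 10⁻³ MPa = 2.48
  158000 kPa = 158000 × 10⁻³ MPa = 158
  0.00617 GPa = 0.00617 × 10³ MPa = 6.17
Sum: 2.48 + 158 + 6.17 = 166.65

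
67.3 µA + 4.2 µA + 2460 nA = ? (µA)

73.96 µA

In µA:
  67.3 µA → 67.3
  4.2 µA → 4.2
  2460 nA = 2460 × 10⁻³ µA = 2.46
Sum: 67.3 + 4.2 + 2.46 = 73.96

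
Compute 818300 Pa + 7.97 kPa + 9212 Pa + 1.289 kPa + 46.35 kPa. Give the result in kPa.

In kPa:
  818300 Pa = 818300 × 10^-3 kPa = 818.3
  7.97 kPa → 7.97
  9212 Pa = 9212 × 10^-3 kPa = 9.212
  1.289 kPa → 1.289
  46.35 kPa → 46.35
Sum: 818.3 + 7.97 + 9.212 + 1.289 + 46.35 = 883.121

883.121 kPa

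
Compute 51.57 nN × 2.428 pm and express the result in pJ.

0.00000012521196 pJ

51.57 × 10⁻⁹ × 2.428 × 10⁻¹² = 125.21196 × 10⁻²¹ J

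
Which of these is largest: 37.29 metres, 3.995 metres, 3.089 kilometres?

3.089 kilometres

37.29 metres = 37.29 metres
3.995 metres = 3.995 metres
3.089 kilometres = 3089 metres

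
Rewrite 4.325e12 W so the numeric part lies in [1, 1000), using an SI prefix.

4.325 TW

= 4.325e12 W; 1e12 is tera.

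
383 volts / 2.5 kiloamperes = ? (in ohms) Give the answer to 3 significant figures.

0.153 ohms

(383) / (2.5e3) = 153.2e-3 Ω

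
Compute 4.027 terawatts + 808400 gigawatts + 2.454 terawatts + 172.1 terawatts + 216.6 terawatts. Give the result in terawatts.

In terawatts:
  4.027 terawatts → 4.027
  808400 gigawatts = 808400 × 10^-3 terawatts = 808.4
  2.454 terawatts → 2.454
  172.1 terawatts → 172.1
  216.6 terawatts → 216.6
Sum: 4.027 + 808.4 + 2.454 + 172.1 + 216.6 = 1203.581

1203.581 terawatts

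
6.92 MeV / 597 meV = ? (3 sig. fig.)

(6.92e6) / (597e-3) = 0.01159e9

11600000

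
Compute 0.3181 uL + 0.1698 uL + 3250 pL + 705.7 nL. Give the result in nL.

1196.85 nL

In nL:
  0.3181 uL = 0.3181e3 nL = 318.1
  0.1698 uL = 0.1698e3 nL = 169.8
  3250 pL = 3250e-3 nL = 3.25
  705.7 nL → 705.7
Sum: 318.1 + 169.8 + 3.25 + 705.7 = 1196.85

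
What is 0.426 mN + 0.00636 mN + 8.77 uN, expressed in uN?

441.13 uN

In uN:
  0.426 mN = 0.426e3 uN = 426
  0.00636 mN = 0.00636e3 uN = 6.36
  8.77 uN → 8.77
Sum: 426 + 6.36 + 8.77 = 441.13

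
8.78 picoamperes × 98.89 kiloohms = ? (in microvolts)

0.8682542 microvolts

8.78 × 10^-12 × 98.89 × 10^3 = 868.2542 × 10^-9 V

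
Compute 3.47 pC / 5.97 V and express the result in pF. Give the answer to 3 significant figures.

(3.47 × 10^-12) / (5.97) = 0.58124 × 10^-12 F

0.581 pF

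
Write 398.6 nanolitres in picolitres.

nano = 10^-9, pico = 10^-12; factor is 10^3.
398.6 × 10^3 = 398600

398600 picolitres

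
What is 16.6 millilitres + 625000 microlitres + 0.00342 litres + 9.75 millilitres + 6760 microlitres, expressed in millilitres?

In millilitres:
  16.6 millilitres → 16.6
  625000 microlitres = 625000 × 10⁻³ millilitres = 625
  0.00342 litres = 0.00342 × 10³ millilitres = 3.42
  9.75 millilitres → 9.75
  6760 microlitres = 6760 × 10⁻³ millilitres = 6.76
Sum: 16.6 + 625 + 3.42 + 9.75 + 6.76 = 661.53

661.53 millilitres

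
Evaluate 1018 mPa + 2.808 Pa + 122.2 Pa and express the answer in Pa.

In Pa:
  1018 mPa = 1018e-3 Pa = 1.018
  2.808 Pa → 2.808
  122.2 Pa → 122.2
Sum: 1.018 + 2.808 + 122.2 = 126.026

126.026 Pa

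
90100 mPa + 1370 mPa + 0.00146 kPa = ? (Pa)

92.93 Pa

In Pa:
  90100 mPa = 90100 × 10^-3 Pa = 90.1
  1370 mPa = 1370 × 10^-3 Pa = 1.37
  0.00146 kPa = 0.00146 × 10^3 Pa = 1.46
Sum: 90.1 + 1.37 + 1.46 = 92.93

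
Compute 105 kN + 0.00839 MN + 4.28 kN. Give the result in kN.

117.67 kN

In kN:
  105 kN → 105
  0.00839 MN = 0.00839e3 kN = 8.39
  4.28 kN → 4.28
Sum: 105 + 8.39 + 4.28 = 117.67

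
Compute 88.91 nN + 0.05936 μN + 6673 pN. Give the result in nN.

154.943 nN

In nN:
  88.91 nN → 88.91
  0.05936 μN = 0.05936 × 10³ nN = 59.36
  6673 pN = 6673 × 10⁻³ nN = 6.673
Sum: 88.91 + 59.36 + 6.673 = 154.943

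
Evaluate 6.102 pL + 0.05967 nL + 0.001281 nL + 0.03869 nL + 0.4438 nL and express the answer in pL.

In pL:
  6.102 pL → 6.102
  0.05967 nL = 0.05967 × 10^3 pL = 59.67
  0.001281 nL = 0.001281 × 10^3 pL = 1.281
  0.03869 nL = 0.03869 × 10^3 pL = 38.69
  0.4438 nL = 0.4438 × 10^3 pL = 443.8
Sum: 6.102 + 59.67 + 1.281 + 38.69 + 443.8 = 549.543

549.543 pL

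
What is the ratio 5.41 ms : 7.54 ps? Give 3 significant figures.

718000000

(5.41e-3) / (7.54e-12) = 0.7175e9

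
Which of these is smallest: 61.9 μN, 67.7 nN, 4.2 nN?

4.2 nN

61.9 μN = 0.0000619 N
67.7 nN = 0.0000000677 N
4.2 nN = 0.0000000042 N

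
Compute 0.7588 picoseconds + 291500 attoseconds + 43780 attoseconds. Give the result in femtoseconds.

1094.08 femtoseconds

In femtoseconds:
  0.7588 picoseconds = 0.7588e3 femtoseconds = 758.8
  291500 attoseconds = 291500e-3 femtoseconds = 291.5
  43780 attoseconds = 43780e-3 femtoseconds = 43.78
Sum: 758.8 + 291.5 + 43.78 = 1094.08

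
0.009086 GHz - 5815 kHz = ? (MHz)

3.271 MHz

In MHz:
  0.009086 GHz = 0.009086 × 10^3 MHz = 9.086
  5815 kHz = 5815 × 10^-3 MHz = 5.815
Difference: 9.086 - 5.815 = 3.271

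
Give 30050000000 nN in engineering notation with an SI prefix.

30.05 N

= 30.05 N; mantissa already in [1, 1000).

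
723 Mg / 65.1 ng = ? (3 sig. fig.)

(723 × 10⁶) / (65.1 × 10⁻⁹) = 11.11 × 10¹⁵

11100000000000000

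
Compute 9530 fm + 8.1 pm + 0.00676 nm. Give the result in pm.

24.39 pm

In pm:
  9530 fm = 9530 × 10^-3 pm = 9.53
  8.1 pm → 8.1
  0.00676 nm = 0.00676 × 10^3 pm = 6.76
Sum: 9.53 + 8.1 + 6.76 = 24.39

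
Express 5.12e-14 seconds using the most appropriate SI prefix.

51.2 femtoseconds

= 51.2e-15 seconds; 1e-15 is femto.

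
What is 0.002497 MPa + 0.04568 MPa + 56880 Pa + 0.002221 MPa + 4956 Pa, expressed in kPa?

112.234 kPa

In kPa:
  0.002497 MPa = 0.002497 × 10³ kPa = 2.497
  0.04568 MPa = 0.04568 × 10³ kPa = 45.68
  56880 Pa = 56880 × 10⁻³ kPa = 56.88
  0.002221 MPa = 0.002221 × 10³ kPa = 2.221
  4956 Pa = 4956 × 10⁻³ kPa = 4.956
Sum: 2.497 + 45.68 + 56.88 + 2.221 + 4.956 = 112.234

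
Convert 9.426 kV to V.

9426 V

kilo = 1e3, (no prefix) = 1e0; factor is 1e3.
9.426 × 1e3 = 9426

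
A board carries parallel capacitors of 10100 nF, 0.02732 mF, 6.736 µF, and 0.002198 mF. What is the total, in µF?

46.354 µF

In µF:
  10100 nF = 10100e-3 µF = 10.1
  0.02732 mF = 0.02732e3 µF = 27.32
  6.736 µF → 6.736
  0.002198 mF = 0.002198e3 µF = 2.198
Sum: 10.1 + 27.32 + 6.736 + 2.198 = 46.354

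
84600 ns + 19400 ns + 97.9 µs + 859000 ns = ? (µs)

In µs:
  84600 ns = 84600 × 10⁻³ µs = 84.6
  19400 ns = 19400 × 10⁻³ µs = 19.4
  97.9 µs → 97.9
  859000 ns = 859000 × 10⁻³ µs = 859
Sum: 84.6 + 19.4 + 97.9 + 859 = 1060.9

1060.9 µs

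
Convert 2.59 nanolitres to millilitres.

0.00000259 millilitres

nano = 10⁻⁹, milli = 10⁻³; factor is 10⁻⁶.
2.59 × 10⁻⁶ = 0.00000259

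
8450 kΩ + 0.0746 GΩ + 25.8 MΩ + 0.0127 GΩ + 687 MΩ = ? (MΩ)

In MΩ:
  8450 kΩ = 8450e-3 MΩ = 8.45
  0.0746 GΩ = 0.0746e3 MΩ = 74.6
  25.8 MΩ → 25.8
  0.0127 GΩ = 0.0127e3 MΩ = 12.7
  687 MΩ → 687
Sum: 8.45 + 74.6 + 25.8 + 12.7 + 687 = 808.55

808.55 MΩ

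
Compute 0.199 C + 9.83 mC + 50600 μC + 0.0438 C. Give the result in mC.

In mC:
  0.199 C = 0.199 × 10^3 mC = 199
  9.83 mC → 9.83
  50600 μC = 50600 × 10^-3 mC = 50.6
  0.0438 C = 0.0438 × 10^3 mC = 43.8
Sum: 199 + 9.83 + 50.6 + 43.8 = 303.23

303.23 mC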